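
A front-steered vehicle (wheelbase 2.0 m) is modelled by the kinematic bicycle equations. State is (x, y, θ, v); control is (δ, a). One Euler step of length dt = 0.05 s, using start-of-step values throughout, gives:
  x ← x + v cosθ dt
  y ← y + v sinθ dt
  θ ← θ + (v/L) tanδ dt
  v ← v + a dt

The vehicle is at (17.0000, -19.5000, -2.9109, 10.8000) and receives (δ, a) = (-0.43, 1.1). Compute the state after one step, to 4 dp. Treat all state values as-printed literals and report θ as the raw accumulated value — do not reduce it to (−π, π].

x' = 17.0000 + 10.8000·cos(-2.9109)·0.05 = 16.4743
y' = -19.5000 + 10.8000·sin(-2.9109)·0.05 = -19.6235
θ' = -2.9109 + (10.8000/2.0)·tan(-0.43)·0.05 = -3.0347
v' = 10.8000 + 1.1000·0.05 = 10.8550

(16.4743, -19.6235, -3.0347, 10.8550)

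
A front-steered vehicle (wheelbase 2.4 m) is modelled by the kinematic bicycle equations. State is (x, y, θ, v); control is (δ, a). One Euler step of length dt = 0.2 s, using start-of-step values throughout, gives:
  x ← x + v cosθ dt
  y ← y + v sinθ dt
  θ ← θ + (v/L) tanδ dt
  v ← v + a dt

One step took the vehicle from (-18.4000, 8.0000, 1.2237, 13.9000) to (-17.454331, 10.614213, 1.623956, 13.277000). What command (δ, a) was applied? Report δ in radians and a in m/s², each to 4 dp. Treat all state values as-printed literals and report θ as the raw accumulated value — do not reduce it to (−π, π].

δ = 0.3327, a = -3.1150

a = (v'−v)/dt = (-0.623000)/0.2 = -3.1150
Δθ = θ'−θ = 0.400256;  (v·dt/L) = 13.9000·0.2/2.4 = 1.158333
tan δ = Δθ·L/(v·dt) = 0.345545  →  δ = 0.3327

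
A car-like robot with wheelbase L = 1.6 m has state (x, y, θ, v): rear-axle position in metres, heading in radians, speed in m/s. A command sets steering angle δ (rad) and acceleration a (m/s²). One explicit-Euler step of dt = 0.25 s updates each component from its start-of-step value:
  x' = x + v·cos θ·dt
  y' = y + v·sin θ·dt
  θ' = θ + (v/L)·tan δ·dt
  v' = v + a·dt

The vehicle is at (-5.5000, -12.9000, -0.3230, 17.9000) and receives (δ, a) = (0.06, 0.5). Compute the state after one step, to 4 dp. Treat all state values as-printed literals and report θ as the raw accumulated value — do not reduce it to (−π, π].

(-1.2564, -14.3204, -0.1550, 18.0250)

x' = -5.5000 + 17.9000·cos(-0.3230)·0.25 = -1.2564
y' = -12.9000 + 17.9000·sin(-0.3230)·0.25 = -14.3204
θ' = -0.3230 + (17.9000/1.6)·tan(0.06)·0.25 = -0.1550
v' = 17.9000 + 0.5000·0.25 = 18.0250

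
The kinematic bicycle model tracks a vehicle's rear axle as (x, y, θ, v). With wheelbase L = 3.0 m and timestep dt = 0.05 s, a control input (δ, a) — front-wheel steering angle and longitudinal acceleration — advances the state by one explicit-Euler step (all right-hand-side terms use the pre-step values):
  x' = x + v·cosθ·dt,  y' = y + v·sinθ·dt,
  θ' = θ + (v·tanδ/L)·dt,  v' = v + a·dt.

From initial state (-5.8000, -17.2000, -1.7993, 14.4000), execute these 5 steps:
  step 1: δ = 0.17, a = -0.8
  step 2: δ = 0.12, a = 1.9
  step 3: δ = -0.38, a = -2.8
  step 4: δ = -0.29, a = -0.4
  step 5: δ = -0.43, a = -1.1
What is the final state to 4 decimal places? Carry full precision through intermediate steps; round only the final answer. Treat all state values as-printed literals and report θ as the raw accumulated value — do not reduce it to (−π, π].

after step 1 (δ=0.17, a=-0.8): (-5.963095, -17.901285, -1.758102, 14.360000)
after step 2 (δ=0.12, a=1.9): (-6.096795, -18.606726, -1.729244, 14.455000)
after step 3 (δ=-0.38, a=-2.8): (-6.210835, -19.320423, -1.825469, 14.315000)
after step 4 (δ=-0.29, a=-0.4): (-6.391153, -20.013087, -1.896665, 14.295000)
after step 5 (δ=-0.43, a=-1.1): (-6.619967, -20.690222, -2.005932, 14.240000)

(-6.6200, -20.6902, -2.0059, 14.2400)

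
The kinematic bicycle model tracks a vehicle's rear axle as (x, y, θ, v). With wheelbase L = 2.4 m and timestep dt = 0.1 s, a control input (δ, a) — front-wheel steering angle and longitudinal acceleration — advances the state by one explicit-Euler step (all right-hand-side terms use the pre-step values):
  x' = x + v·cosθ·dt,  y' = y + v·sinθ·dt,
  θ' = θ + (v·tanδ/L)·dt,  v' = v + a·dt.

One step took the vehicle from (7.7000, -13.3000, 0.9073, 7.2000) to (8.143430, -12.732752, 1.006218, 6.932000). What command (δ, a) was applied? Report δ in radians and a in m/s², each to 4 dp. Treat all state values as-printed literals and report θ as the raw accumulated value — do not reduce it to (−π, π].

δ = 0.3185, a = -2.6800

a = (v'−v)/dt = (-0.268000)/0.1 = -2.6800
Δθ = θ'−θ = 0.098918;  (v·dt/L) = 7.2000·0.1/2.4 = 0.300000
tan δ = Δθ·L/(v·dt) = 0.329727  →  δ = 0.3185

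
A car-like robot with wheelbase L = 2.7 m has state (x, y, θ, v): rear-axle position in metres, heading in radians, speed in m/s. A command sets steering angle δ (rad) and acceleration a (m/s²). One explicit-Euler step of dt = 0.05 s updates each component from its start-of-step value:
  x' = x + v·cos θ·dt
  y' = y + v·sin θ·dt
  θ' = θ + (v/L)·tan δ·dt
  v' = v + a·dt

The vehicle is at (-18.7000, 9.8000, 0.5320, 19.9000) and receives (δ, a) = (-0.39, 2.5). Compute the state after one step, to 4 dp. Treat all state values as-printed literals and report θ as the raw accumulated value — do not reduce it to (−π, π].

(-17.8425, 10.3047, 0.3805, 20.0250)

x' = -18.7000 + 19.9000·cos(0.5320)·0.05 = -17.8425
y' = 9.8000 + 19.9000·sin(0.5320)·0.05 = 10.3047
θ' = 0.5320 + (19.9000/2.7)·tan(-0.39)·0.05 = 0.3805
v' = 19.9000 + 2.5000·0.05 = 20.0250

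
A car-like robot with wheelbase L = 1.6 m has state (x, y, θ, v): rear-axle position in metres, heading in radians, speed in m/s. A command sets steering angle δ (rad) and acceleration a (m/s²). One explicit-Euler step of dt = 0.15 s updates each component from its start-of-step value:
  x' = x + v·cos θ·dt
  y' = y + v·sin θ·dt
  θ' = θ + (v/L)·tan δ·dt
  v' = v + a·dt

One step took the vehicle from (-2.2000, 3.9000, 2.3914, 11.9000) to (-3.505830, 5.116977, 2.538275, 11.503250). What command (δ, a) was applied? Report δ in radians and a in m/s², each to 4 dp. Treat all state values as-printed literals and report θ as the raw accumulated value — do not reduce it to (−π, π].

a = (v'−v)/dt = (-0.396750)/0.15 = -2.6450
Δθ = θ'−θ = 0.146875;  (v·dt/L) = 11.9000·0.15/1.6 = 1.115625
tan δ = Δθ·L/(v·dt) = 0.131653  →  δ = 0.1309

δ = 0.1309, a = -2.6450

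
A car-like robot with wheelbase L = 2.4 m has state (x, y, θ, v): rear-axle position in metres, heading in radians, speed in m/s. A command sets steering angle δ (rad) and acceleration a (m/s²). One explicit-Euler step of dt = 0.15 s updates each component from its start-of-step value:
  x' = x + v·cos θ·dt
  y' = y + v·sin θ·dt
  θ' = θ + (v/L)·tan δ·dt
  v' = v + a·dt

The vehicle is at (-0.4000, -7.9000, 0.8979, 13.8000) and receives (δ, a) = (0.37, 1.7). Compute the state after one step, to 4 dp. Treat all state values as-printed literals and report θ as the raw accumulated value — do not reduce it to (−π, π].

x' = -0.4000 + 13.8000·cos(0.8979)·0.15 = 0.8901
y' = -7.9000 + 13.8000·sin(0.8979)·0.15 = -6.2812
θ' = 0.8979 + (13.8000/2.4)·tan(0.37)·0.15 = 1.2324
v' = 13.8000 + 1.7000·0.15 = 14.0550

(0.8901, -6.2812, 1.2324, 14.0550)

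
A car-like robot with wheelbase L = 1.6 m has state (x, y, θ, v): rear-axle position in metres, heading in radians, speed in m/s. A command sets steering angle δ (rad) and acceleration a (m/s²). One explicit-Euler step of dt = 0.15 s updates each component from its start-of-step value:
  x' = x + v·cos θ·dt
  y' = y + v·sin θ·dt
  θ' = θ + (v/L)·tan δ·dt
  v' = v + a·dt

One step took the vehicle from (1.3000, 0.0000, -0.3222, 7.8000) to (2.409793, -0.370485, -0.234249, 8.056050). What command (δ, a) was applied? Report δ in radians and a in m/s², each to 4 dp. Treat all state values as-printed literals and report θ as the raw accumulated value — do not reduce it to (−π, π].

δ = 0.1197, a = 1.7070

a = (v'−v)/dt = (0.256050)/0.15 = 1.7070
Δθ = θ'−θ = 0.087951;  (v·dt/L) = 7.8000·0.15/1.6 = 0.731250
tan δ = Δθ·L/(v·dt) = 0.120275  →  δ = 0.1197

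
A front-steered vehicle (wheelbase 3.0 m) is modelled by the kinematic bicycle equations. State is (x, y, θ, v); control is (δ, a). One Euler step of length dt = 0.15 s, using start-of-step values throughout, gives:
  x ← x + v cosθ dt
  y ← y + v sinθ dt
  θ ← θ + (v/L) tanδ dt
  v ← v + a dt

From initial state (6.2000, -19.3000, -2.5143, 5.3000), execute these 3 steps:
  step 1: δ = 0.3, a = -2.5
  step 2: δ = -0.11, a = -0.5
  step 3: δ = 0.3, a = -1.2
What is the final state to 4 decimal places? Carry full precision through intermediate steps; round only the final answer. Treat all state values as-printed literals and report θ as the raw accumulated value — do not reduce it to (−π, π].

(4.4310, -20.7064, -2.3845, 4.6700)

after step 1 (δ=0.3, a=-2.5): (5.556352, -19.766629, -2.432326, 4.925000)
after step 2 (δ=-0.11, a=-0.5): (4.995760, -20.247760, -2.459523, 4.850000)
after step 3 (δ=0.3, a=-1.2): (4.431023, -20.706377, -2.384509, 4.670000)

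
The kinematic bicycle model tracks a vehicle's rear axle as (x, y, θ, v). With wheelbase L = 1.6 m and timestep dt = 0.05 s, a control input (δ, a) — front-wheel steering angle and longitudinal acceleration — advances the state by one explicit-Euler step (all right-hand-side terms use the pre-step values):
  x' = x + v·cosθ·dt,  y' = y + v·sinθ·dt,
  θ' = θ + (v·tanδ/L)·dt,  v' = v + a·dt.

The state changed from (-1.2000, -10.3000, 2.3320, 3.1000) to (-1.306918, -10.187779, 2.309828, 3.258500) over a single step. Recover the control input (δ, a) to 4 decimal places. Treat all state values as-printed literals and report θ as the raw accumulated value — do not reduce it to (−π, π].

δ = -0.2250, a = 3.1700

a = (v'−v)/dt = (0.158500)/0.05 = 3.1700
Δθ = θ'−θ = -0.022172;  (v·dt/L) = 3.1000·0.05/1.6 = 0.096875
tan δ = Δθ·L/(v·dt) = -0.228872  →  δ = -0.2250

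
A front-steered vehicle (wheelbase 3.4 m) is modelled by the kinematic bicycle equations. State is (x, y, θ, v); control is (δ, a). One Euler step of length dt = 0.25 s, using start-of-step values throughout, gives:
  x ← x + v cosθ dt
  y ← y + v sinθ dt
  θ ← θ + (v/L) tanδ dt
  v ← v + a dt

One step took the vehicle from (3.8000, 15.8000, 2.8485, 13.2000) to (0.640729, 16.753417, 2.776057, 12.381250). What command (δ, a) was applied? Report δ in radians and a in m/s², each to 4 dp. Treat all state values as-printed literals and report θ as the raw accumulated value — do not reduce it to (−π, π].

a = (v'−v)/dt = (-0.818750)/0.25 = -3.2750
Δθ = θ'−θ = -0.072443;  (v·dt/L) = 13.2000·0.25/3.4 = 0.970588
tan δ = Δθ·L/(v·dt) = -0.074638  →  δ = -0.0745

δ = -0.0745, a = -3.2750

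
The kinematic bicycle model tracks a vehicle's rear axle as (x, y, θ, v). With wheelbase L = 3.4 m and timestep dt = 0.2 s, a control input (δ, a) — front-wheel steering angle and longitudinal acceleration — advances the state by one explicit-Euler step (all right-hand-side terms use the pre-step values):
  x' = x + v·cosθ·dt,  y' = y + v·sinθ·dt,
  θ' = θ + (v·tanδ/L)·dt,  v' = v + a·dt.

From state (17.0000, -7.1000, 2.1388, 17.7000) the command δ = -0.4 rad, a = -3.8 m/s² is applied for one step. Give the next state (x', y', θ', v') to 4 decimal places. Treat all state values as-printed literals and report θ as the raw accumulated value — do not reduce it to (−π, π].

(15.0957, -4.1159, 1.6986, 16.9400)

x' = 17.0000 + 17.7000·cos(2.1388)·0.2 = 15.0957
y' = -7.1000 + 17.7000·sin(2.1388)·0.2 = -4.1159
θ' = 2.1388 + (17.7000/3.4)·tan(-0.4)·0.2 = 1.6986
v' = 17.7000 − 3.8000·0.2 = 16.9400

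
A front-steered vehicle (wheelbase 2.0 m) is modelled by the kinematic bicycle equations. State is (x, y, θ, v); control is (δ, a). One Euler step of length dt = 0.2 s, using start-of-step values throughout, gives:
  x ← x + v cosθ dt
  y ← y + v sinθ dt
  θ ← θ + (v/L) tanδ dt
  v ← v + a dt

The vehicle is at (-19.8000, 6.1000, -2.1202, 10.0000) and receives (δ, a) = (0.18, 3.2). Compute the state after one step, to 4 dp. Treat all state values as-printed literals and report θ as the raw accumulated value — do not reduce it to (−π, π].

(-20.8444, 4.3943, -1.9382, 10.6400)

x' = -19.8000 + 10.0000·cos(-2.1202)·0.2 = -20.8444
y' = 6.1000 + 10.0000·sin(-2.1202)·0.2 = 4.3943
θ' = -2.1202 + (10.0000/2.0)·tan(0.18)·0.2 = -1.9382
v' = 10.0000 + 3.2000·0.2 = 10.6400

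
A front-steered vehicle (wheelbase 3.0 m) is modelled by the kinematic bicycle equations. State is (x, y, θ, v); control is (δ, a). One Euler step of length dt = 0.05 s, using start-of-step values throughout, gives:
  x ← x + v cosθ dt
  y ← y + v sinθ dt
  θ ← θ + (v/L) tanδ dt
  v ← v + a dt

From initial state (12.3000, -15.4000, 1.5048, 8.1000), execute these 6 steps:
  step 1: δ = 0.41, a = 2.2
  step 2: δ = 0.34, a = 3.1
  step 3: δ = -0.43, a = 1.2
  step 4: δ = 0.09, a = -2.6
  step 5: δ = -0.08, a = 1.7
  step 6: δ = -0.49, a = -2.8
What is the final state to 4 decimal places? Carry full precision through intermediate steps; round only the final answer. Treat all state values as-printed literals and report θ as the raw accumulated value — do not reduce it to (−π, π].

(12.3353, -12.9127, 1.4750, 8.2400)

after step 1 (δ=0.41, a=2.2): (12.326709, -14.995882, 1.563475, 8.210000)
after step 2 (δ=0.34, a=3.1): (12.329714, -14.585393, 1.611878, 8.365000)
after step 3 (δ=-0.43, a=1.2): (12.312537, -14.167496, 1.547939, 8.425000)
after step 4 (δ=0.09, a=-2.6): (12.322165, -13.746356, 1.560611, 8.295000)
after step 5 (δ=-0.08, a=1.7): (12.326389, -13.331627, 1.549527, 8.380000)
after step 6 (δ=-0.49, a=-2.8): (12.335300, -12.912722, 1.475030, 8.240000)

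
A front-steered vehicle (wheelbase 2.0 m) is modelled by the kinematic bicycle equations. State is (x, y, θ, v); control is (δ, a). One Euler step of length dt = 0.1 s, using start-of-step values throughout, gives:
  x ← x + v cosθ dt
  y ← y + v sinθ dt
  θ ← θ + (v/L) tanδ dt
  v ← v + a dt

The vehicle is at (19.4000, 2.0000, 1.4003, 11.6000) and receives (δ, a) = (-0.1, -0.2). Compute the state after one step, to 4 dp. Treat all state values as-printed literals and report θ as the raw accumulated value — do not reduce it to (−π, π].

x' = 19.4000 + 11.6000·cos(1.4003)·0.1 = 19.5968
y' = 2.0000 + 11.6000·sin(1.4003)·0.1 = 3.1432
θ' = 1.4003 + (11.6000/2.0)·tan(-0.1)·0.1 = 1.3421
v' = 11.6000 − 0.2000·0.1 = 11.5800

(19.5968, 3.1432, 1.3421, 11.5800)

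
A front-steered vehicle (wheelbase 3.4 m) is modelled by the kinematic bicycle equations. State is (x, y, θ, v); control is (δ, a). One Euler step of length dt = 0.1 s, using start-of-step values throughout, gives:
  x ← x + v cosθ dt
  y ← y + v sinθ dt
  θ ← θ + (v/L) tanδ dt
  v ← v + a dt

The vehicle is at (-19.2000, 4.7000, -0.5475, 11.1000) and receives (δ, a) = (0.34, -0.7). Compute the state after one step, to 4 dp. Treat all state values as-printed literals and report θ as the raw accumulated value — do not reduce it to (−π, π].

x' = -19.2000 + 11.1000·cos(-0.5475)·0.1 = -18.2523
y' = 4.7000 + 11.1000·sin(-0.5475)·0.1 = 4.1222
θ' = -0.5475 + (11.1000/3.4)·tan(0.34)·0.1 = -0.4320
v' = 11.1000 − 0.7000·0.1 = 11.0300

(-18.2523, 4.1222, -0.4320, 11.0300)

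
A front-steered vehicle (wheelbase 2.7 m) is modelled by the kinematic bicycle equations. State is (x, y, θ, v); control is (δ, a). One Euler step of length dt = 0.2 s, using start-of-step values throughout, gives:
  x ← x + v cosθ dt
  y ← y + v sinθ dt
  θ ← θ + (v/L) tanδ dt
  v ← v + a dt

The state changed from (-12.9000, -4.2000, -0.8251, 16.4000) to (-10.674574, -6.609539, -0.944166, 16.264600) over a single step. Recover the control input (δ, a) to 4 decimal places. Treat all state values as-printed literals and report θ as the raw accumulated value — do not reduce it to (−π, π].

δ = -0.0977, a = -0.6770

a = (v'−v)/dt = (-0.135400)/0.2 = -0.6770
Δθ = θ'−θ = -0.119066;  (v·dt/L) = 16.4000·0.2/2.7 = 1.214815
tan δ = Δθ·L/(v·dt) = -0.098012  →  δ = -0.0977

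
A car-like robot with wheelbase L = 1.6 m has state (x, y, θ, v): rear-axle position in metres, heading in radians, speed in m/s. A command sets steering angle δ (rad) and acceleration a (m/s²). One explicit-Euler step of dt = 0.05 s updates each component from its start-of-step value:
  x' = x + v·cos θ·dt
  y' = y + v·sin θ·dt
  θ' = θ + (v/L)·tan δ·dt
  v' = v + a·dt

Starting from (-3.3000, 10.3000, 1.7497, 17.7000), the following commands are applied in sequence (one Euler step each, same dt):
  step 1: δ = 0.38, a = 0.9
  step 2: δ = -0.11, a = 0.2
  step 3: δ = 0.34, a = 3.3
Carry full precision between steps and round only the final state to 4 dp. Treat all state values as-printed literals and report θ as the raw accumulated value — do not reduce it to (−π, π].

after step 1 (δ=0.38, a=0.9): (-3.457487, 11.170875, 1.970625, 17.745000)
after step 2 (δ=-0.11, a=0.2): (-3.802858, 11.988145, 1.909380, 17.755000)
after step 3 (δ=0.34, a=3.3): (-4.097725, 12.825494, 2.105648, 17.920000)

(-4.0977, 12.8255, 2.1056, 17.9200)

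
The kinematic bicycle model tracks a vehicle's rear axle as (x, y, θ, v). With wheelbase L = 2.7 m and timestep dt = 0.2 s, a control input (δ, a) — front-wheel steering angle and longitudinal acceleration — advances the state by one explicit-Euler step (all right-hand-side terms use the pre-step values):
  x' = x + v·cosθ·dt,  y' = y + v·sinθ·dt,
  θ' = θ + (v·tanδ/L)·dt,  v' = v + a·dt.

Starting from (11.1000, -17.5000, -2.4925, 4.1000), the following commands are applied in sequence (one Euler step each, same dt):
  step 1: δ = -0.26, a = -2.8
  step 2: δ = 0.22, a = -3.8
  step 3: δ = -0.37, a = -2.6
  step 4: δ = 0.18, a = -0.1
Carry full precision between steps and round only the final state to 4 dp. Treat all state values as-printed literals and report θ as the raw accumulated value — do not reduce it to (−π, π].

(9.0138, -18.9380, -2.5641, 2.2400)

after step 1 (δ=-0.26, a=-2.8): (10.446761, -17.995660, -2.573292, 3.540000)
after step 2 (δ=0.22, a=-3.8): (9.850047, -18.376707, -2.514654, 2.780000)
after step 3 (δ=-0.37, a=-2.6): (9.399783, -18.702894, -2.594525, 2.260000)
after step 4 (δ=0.18, a=-0.1): (9.013751, -18.938018, -2.564062, 2.240000)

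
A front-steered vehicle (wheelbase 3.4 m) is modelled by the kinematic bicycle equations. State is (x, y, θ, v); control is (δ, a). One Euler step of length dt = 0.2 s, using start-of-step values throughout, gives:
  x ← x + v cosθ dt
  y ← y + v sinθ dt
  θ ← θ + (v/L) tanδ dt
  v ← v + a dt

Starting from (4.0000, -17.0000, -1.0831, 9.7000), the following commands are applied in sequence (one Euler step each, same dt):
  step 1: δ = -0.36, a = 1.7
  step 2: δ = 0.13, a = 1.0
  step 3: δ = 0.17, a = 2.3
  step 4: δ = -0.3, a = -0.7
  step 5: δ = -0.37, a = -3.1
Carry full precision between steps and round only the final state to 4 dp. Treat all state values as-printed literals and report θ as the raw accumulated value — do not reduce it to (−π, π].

(7.6311, -26.5365, -1.5529, 9.9400)

after step 1 (δ=-0.36, a=1.7): (4.909069, -18.713824, -1.297871, 10.040000)
after step 2 (δ=0.13, a=1.0): (5.450324, -20.647501, -1.220659, 10.240000)
after step 3 (δ=0.17, a=2.3): (6.152843, -22.571240, -1.117261, 10.700000)
after step 4 (δ=-0.3, a=-0.7): (7.090475, -24.494894, -1.311961, 10.560000)
after step 5 (δ=-0.37, a=-3.1): (7.631052, -26.536541, -1.552892, 9.940000)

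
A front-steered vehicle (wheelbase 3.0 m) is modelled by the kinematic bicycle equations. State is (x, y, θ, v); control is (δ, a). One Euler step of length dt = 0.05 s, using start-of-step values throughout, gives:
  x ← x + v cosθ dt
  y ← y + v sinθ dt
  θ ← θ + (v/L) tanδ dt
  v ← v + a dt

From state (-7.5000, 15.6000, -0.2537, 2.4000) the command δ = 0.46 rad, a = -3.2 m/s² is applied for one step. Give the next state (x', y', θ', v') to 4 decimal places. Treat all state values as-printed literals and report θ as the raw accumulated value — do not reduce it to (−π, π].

x' = -7.5000 + 2.4000·cos(-0.2537)·0.05 = -7.3838
y' = 15.6000 + 2.4000·sin(-0.2537)·0.05 = 15.5699
θ' = -0.2537 + (2.4000/3.0)·tan(0.46)·0.05 = -0.2339
v' = 2.4000 − 3.2000·0.05 = 2.2400

(-7.3838, 15.5699, -0.2339, 2.2400)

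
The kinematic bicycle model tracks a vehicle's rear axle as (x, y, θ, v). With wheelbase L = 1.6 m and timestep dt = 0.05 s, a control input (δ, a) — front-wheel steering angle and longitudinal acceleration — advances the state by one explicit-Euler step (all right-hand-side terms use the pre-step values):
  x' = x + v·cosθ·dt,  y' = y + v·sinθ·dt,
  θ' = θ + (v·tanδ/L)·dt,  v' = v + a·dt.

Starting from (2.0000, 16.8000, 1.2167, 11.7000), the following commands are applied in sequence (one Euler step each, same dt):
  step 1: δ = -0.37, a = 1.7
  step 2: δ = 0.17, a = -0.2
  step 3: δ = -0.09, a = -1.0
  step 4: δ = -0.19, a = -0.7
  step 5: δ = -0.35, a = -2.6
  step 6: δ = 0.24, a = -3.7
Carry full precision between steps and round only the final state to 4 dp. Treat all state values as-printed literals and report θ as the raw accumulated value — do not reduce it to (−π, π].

(3.6509, 19.8808, 0.9895, 11.3750)

after step 1 (δ=-0.37, a=1.7): (2.202845, 17.348707, 1.074888, 11.785000)
after step 2 (δ=0.17, a=-0.2): (2.483228, 17.866974, 1.138106, 11.775000)
after step 3 (δ=-0.09, a=-1.0): (2.730100, 18.401465, 1.104899, 11.725000)
after step 4 (δ=-0.19, a=-0.7): (2.993458, 18.925232, 1.034431, 11.690000)
after step 5 (δ=-0.35, a=-2.6): (3.292146, 19.427651, 0.901082, 11.560000)
after step 6 (δ=0.24, a=-3.7): (3.650947, 19.880803, 0.989486, 11.375000)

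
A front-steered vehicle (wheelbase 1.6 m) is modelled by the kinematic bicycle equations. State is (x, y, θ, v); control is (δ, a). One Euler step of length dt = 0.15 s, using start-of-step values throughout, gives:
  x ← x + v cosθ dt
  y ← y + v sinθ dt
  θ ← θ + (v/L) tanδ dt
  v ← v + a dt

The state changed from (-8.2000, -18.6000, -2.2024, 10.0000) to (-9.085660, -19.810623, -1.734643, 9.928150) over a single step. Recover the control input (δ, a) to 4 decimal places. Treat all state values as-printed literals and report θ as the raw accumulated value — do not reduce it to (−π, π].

δ = 0.4628, a = -0.4790

a = (v'−v)/dt = (-0.071850)/0.15 = -0.4790
Δθ = θ'−θ = 0.467757;  (v·dt/L) = 10.0000·0.15/1.6 = 0.937500
tan δ = Δθ·L/(v·dt) = 0.498941  →  δ = 0.4628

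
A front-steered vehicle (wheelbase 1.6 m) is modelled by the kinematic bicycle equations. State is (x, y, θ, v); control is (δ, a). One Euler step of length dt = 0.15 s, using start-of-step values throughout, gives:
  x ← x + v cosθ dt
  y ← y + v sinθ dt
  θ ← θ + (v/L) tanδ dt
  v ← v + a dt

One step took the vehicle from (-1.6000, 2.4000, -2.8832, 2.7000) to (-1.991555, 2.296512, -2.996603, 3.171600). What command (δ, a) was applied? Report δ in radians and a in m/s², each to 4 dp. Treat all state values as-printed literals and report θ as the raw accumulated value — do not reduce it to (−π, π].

δ = -0.4212, a = 3.1440

a = (v'−v)/dt = (0.471600)/0.15 = 3.1440
Δθ = θ'−θ = -0.113403;  (v·dt/L) = 2.7000·0.15/1.6 = 0.253125
tan δ = Δθ·L/(v·dt) = -0.448012  →  δ = -0.4212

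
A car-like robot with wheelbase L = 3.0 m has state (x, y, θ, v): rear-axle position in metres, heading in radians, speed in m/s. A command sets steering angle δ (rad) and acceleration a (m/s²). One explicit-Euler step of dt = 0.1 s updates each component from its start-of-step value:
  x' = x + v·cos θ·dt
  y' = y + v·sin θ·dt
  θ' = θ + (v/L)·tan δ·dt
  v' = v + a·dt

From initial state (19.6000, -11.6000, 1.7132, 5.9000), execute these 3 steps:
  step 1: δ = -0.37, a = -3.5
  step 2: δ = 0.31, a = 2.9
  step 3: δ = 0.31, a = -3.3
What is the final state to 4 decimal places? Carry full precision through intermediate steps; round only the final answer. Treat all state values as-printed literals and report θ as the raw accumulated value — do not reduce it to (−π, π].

after step 1 (δ=-0.37, a=-3.5): (19.516266, -11.015972, 1.636920, 5.550000)
after step 2 (δ=0.31, a=2.9): (19.479593, -10.462185, 1.696181, 5.840000)
after step 3 (δ=0.31, a=-3.3): (19.406561, -9.882770, 1.758538, 5.510000)

(19.4066, -9.8828, 1.7585, 5.5100)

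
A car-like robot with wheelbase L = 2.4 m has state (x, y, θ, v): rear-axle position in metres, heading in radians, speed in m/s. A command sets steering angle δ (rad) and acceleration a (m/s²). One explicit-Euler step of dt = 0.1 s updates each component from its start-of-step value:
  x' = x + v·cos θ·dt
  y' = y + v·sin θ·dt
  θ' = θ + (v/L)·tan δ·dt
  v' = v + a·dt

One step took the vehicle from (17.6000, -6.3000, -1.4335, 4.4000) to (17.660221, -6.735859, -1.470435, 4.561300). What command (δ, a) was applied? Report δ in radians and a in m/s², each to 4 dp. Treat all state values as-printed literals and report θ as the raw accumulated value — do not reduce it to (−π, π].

a = (v'−v)/dt = (0.161300)/0.1 = 1.6130
Δθ = θ'−θ = -0.036935;  (v·dt/L) = 4.4000·0.1/2.4 = 0.183333
tan δ = Δθ·L/(v·dt) = -0.201464  →  δ = -0.1988

δ = -0.1988, a = 1.6130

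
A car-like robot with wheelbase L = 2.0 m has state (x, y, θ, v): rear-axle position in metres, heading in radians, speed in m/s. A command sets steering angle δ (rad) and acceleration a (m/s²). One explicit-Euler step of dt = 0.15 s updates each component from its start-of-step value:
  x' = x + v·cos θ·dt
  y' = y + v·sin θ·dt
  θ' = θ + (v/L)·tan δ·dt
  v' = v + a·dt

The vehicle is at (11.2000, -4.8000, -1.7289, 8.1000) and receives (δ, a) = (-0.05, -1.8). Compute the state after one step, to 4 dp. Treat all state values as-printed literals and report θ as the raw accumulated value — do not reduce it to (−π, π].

(11.0087, -5.9998, -1.7593, 7.8300)

x' = 11.2000 + 8.1000·cos(-1.7289)·0.15 = 11.0087
y' = -4.8000 + 8.1000·sin(-1.7289)·0.15 = -5.9998
θ' = -1.7289 + (8.1000/2.0)·tan(-0.05)·0.15 = -1.7593
v' = 8.1000 − 1.8000·0.15 = 7.8300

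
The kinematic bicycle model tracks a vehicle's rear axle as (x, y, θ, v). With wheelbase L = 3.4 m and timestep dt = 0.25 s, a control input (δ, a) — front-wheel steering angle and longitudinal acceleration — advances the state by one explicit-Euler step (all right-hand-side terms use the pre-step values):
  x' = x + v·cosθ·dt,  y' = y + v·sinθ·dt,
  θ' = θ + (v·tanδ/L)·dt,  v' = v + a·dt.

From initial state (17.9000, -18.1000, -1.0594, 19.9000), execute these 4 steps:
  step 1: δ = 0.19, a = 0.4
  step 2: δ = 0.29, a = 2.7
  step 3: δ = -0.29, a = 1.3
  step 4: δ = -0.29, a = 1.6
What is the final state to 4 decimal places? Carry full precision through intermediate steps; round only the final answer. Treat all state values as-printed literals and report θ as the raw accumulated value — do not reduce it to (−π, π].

after step 1 (δ=0.19, a=0.4): (20.334742, -22.438508, -0.777991, 20.000000)
after step 2 (δ=0.29, a=2.7): (23.896368, -25.947757, -0.339148, 20.675000)
after step 3 (δ=-0.29, a=1.3): (28.770697, -27.667318, -0.792802, 21.000000)
after step 4 (δ=-0.29, a=1.6): (32.455422, -31.407011, -1.253586, 21.400000)

(32.4554, -31.4070, -1.2536, 21.4000)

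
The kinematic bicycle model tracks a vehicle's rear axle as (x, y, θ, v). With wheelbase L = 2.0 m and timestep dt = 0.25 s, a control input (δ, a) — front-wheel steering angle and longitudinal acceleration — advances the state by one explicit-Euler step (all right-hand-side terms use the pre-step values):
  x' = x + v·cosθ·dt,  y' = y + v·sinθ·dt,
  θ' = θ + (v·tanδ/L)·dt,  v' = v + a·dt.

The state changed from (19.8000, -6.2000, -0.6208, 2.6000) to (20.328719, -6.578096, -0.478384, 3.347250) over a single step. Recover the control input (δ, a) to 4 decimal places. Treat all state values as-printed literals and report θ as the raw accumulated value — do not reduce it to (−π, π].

δ = 0.4130, a = 2.9890

a = (v'−v)/dt = (0.747250)/0.25 = 2.9890
Δθ = θ'−θ = 0.142416;  (v·dt/L) = 2.6000·0.25/2.0 = 0.325000
tan δ = Δθ·L/(v·dt) = 0.438203  →  δ = 0.4130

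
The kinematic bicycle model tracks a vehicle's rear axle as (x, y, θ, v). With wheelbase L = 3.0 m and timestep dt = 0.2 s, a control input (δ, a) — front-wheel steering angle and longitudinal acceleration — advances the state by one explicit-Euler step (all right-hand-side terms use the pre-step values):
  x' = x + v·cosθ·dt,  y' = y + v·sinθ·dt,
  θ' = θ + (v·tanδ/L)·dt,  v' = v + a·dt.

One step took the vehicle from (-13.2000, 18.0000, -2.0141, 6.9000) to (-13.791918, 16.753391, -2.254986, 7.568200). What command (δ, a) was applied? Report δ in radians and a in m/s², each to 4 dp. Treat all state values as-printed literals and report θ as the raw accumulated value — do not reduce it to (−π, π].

δ = -0.4824, a = 3.3410

a = (v'−v)/dt = (0.668200)/0.2 = 3.3410
Δθ = θ'−θ = -0.240886;  (v·dt/L) = 6.9000·0.2/3.0 = 0.460000
tan δ = Δθ·L/(v·dt) = -0.523665  →  δ = -0.4824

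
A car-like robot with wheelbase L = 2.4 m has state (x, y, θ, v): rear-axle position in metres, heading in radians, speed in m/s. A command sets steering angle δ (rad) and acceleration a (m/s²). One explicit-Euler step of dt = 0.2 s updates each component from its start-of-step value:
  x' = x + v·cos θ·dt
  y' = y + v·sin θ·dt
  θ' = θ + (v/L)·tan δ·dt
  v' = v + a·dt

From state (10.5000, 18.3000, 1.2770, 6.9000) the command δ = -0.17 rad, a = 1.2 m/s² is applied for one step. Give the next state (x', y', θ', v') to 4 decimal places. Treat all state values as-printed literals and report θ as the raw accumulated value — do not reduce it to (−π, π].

x' = 10.5000 + 6.9000·cos(1.2770)·0.2 = 10.8996
y' = 18.3000 + 6.9000·sin(1.2770)·0.2 = 19.6209
θ' = 1.2770 + (6.9000/2.4)·tan(-0.17)·0.2 = 1.1783
v' = 6.9000 + 1.2000·0.2 = 7.1400

(10.8996, 19.6209, 1.1783, 7.1400)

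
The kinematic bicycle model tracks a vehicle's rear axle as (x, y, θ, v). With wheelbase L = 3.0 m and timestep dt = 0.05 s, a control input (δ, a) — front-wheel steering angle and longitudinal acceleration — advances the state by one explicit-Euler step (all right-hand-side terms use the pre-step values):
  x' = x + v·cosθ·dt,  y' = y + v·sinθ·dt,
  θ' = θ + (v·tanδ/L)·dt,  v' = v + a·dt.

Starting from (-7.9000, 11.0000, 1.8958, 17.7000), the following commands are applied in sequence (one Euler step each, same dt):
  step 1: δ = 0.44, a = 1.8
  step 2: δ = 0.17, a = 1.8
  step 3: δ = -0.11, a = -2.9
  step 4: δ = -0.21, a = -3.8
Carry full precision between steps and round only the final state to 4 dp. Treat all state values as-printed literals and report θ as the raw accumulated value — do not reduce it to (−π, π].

after step 1 (δ=0.44, a=1.8): (-8.182591, 11.838670, 2.034680, 17.790000)
after step 2 (δ=0.17, a=1.8): (-8.580576, 12.634169, 2.085577, 17.880000)
after step 3 (δ=-0.11, a=-2.9): (-9.020731, 13.412307, 2.052664, 17.735000)
after step 4 (δ=-0.21, a=-3.8): (-9.431682, 14.198084, 1.989662, 17.545000)

(-9.4317, 14.1981, 1.9897, 17.5450)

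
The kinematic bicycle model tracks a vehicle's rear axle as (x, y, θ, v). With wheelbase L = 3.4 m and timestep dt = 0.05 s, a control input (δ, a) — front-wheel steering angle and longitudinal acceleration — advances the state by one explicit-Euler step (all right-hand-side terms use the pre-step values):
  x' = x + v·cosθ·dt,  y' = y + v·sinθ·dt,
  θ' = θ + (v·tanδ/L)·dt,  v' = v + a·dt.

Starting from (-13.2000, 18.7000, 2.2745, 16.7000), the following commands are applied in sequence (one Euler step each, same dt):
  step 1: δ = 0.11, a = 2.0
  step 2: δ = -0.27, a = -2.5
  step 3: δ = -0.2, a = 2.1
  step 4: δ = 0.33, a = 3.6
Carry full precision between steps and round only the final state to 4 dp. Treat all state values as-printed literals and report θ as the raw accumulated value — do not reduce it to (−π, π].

after step 1 (δ=0.11, a=2.0): (-13.740283, 19.336647, 2.301624, 16.800000)
after step 2 (δ=-0.27, a=-2.5): (-14.300972, 19.962129, 2.233249, 16.675000)
after step 3 (δ=-0.2, a=2.1): (-14.813772, 20.619530, 2.183540, 16.780000)
after step 4 (δ=0.33, a=3.6): (-15.296293, 21.305893, 2.268063, 16.960000)

(-15.2963, 21.3059, 2.2681, 16.9600)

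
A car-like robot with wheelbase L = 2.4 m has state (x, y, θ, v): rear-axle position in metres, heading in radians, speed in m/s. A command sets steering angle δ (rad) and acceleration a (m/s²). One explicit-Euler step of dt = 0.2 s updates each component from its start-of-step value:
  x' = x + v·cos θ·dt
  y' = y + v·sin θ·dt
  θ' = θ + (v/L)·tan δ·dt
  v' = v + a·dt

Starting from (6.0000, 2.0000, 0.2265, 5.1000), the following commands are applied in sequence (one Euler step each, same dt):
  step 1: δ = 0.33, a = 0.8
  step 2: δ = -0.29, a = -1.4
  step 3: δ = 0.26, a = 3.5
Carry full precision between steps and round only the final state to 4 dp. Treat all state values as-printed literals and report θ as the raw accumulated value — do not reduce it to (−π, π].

(8.9411, 2.8495, 0.3517, 5.6800)

after step 1 (δ=0.33, a=0.8): (6.993948, 2.229060, 0.372073, 5.260000)
after step 2 (δ=-0.29, a=-1.4): (7.973965, 2.611512, 0.241269, 4.980000)
after step 3 (δ=0.26, a=3.5): (8.941117, 2.849491, 0.351668, 5.680000)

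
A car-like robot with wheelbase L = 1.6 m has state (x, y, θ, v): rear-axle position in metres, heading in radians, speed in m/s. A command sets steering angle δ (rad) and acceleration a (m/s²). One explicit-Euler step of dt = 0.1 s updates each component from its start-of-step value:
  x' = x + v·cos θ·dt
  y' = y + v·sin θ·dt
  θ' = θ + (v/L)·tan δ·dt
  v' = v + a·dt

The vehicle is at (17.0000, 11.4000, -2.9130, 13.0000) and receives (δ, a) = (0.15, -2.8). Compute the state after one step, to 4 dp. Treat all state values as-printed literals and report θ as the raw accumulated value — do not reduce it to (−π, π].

(15.7338, 11.1054, -2.7902, 12.7200)

x' = 17.0000 + 13.0000·cos(-2.9130)·0.1 = 15.7338
y' = 11.4000 + 13.0000·sin(-2.9130)·0.1 = 11.1054
θ' = -2.9130 + (13.0000/1.6)·tan(0.15)·0.1 = -2.7902
v' = 13.0000 − 2.8000·0.1 = 12.7200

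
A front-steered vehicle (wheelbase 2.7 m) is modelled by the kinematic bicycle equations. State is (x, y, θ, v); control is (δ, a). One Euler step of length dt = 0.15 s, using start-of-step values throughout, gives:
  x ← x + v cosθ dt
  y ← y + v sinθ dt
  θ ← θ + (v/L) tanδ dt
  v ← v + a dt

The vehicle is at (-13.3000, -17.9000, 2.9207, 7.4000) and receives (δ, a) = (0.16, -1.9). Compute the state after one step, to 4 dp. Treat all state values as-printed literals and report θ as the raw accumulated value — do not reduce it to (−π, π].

(-14.3830, -17.6568, 2.9870, 7.1150)

x' = -13.3000 + 7.4000·cos(2.9207)·0.15 = -14.3830
y' = -17.9000 + 7.4000·sin(2.9207)·0.15 = -17.6568
θ' = 2.9207 + (7.4000/2.7)·tan(0.16)·0.15 = 2.9870
v' = 7.4000 − 1.9000·0.15 = 7.1150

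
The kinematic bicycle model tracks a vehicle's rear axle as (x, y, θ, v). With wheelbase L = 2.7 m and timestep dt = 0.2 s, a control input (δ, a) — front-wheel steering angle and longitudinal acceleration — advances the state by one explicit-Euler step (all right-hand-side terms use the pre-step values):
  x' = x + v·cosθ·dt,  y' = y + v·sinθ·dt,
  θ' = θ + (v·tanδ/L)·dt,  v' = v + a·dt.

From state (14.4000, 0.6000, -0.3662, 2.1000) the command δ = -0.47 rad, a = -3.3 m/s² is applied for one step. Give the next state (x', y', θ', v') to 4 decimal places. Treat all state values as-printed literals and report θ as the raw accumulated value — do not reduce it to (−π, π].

(14.7922, 0.4496, -0.4452, 1.4400)

x' = 14.4000 + 2.1000·cos(-0.3662)·0.2 = 14.7922
y' = 0.6000 + 2.1000·sin(-0.3662)·0.2 = 0.4496
θ' = -0.3662 + (2.1000/2.7)·tan(-0.47)·0.2 = -0.4452
v' = 2.1000 − 3.3000·0.2 = 1.4400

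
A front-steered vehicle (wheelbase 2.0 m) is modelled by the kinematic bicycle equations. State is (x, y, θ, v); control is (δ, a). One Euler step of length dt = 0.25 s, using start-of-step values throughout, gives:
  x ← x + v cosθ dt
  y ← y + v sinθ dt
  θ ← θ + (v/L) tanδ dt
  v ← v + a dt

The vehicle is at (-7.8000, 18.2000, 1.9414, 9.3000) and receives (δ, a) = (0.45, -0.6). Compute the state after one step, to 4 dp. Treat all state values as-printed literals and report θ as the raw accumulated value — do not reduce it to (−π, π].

(-8.6421, 20.3672, 2.5030, 9.1500)

x' = -7.8000 + 9.3000·cos(1.9414)·0.25 = -8.6421
y' = 18.2000 + 9.3000·sin(1.9414)·0.25 = 20.3672
θ' = 1.9414 + (9.3000/2.0)·tan(0.45)·0.25 = 2.5030
v' = 9.3000 − 0.6000·0.25 = 9.1500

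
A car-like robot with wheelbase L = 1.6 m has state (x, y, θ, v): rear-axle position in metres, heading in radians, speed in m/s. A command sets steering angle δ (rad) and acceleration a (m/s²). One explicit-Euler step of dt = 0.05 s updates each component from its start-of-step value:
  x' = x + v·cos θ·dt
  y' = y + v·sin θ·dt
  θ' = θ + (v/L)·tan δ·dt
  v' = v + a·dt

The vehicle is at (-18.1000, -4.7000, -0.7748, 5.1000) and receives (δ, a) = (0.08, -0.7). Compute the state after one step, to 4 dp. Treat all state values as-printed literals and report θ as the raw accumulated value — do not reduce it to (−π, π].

x' = -18.1000 + 5.1000·cos(-0.7748)·0.05 = -17.9178
y' = -4.7000 + 5.1000·sin(-0.7748)·0.05 = -4.8784
θ' = -0.7748 + (5.1000/1.6)·tan(0.08)·0.05 = -0.7620
v' = 5.1000 − 0.7000·0.05 = 5.0650

(-17.9178, -4.8784, -0.7620, 5.0650)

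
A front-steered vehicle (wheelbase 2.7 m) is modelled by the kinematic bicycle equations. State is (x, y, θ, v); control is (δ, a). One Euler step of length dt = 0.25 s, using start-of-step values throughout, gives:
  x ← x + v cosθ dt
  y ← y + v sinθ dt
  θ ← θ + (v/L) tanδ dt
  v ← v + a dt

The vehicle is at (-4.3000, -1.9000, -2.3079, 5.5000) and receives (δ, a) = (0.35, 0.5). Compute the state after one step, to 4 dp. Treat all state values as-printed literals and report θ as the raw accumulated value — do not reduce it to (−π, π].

x' = -4.3000 + 5.5000·cos(-2.3079)·0.25 = -5.2242
y' = -1.9000 + 5.5000·sin(-2.3079)·0.25 = -2.9181
θ' = -2.3079 + (5.5000/2.7)·tan(0.35)·0.25 = -2.1220
v' = 5.5000 + 0.5000·0.25 = 5.6250

(-5.2242, -2.9181, -2.1220, 5.6250)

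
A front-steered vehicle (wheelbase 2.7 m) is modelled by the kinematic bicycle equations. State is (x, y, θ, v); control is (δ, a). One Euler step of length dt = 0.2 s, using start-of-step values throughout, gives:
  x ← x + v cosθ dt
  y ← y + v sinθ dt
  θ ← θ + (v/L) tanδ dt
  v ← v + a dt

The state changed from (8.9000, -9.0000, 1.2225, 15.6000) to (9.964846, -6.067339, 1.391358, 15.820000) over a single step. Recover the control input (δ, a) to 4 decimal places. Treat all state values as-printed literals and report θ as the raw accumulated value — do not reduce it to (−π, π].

δ = 0.1451, a = 1.1000

a = (v'−v)/dt = (0.220000)/0.2 = 1.1000
Δθ = θ'−θ = 0.168858;  (v·dt/L) = 15.6000·0.2/2.7 = 1.155556
tan δ = Δθ·L/(v·dt) = 0.146127  →  δ = 0.1451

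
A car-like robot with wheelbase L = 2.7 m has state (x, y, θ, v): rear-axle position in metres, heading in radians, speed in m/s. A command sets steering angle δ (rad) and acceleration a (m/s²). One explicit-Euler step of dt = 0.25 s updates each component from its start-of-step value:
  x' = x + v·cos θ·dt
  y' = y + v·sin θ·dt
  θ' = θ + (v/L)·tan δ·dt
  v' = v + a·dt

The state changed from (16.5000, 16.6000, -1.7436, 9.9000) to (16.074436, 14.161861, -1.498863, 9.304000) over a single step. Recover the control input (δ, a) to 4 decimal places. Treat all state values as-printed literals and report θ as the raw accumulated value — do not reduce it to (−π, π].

a = (v'−v)/dt = (-0.596000)/0.25 = -2.3840
Δθ = θ'−θ = 0.244737;  (v·dt/L) = 9.9000·0.25/2.7 = 0.916667
tan δ = Δθ·L/(v·dt) = 0.266986  →  δ = 0.2609

δ = 0.2609, a = -2.3840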